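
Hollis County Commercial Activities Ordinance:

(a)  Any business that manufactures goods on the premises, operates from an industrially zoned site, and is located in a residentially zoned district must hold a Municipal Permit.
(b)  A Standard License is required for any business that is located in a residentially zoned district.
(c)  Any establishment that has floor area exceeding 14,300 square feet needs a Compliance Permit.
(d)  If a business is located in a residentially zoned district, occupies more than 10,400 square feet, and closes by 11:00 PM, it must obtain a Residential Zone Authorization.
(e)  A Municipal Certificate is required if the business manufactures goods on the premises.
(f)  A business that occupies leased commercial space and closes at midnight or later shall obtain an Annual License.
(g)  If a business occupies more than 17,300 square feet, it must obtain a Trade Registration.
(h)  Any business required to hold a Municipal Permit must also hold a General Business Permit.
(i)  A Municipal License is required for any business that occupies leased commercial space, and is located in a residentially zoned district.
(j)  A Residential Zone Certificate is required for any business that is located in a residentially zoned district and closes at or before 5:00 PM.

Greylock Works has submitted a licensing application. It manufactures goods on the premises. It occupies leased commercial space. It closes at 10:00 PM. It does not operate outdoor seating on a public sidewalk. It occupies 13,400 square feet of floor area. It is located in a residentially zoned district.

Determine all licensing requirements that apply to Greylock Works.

Municipal Certificate, Municipal License, Residential Zone Authorization, Standard License

(a) manufactures goods on the premises; occupies leased commercial space (not: operates from an industrially zoned site); is located in a residentially zoned district → Municipal Permit not required.
(b) is located in a residentially zoned district → Standard License required.
(c) floor area 13,400 square feet ≤ 14,300 square feet → Compliance Permit not required.
(d) is located in a residentially zoned district; floor area 13,400 square feet > 10,400 square feet; closes 10:00 PM, at/before 11:00 PM → Residential Zone Authorization required.
(e) manufactures goods on the premises → Municipal Certificate required.
(f) occupies leased commercial space; closes 10:00 PM, at/before midnight → Annual License not required.
(g) floor area 13,400 square feet ≤ 17,300 square feet → Trade Registration not required.
(h) Municipal Permit is not required → no effect.
(i) occupies leased commercial space; is located in a residentially zoned district → Municipal License required.
(j) is located in a residentially zoned district; closes 10:00 PM, after 5:00 PM → Residential Zone Certificate not required.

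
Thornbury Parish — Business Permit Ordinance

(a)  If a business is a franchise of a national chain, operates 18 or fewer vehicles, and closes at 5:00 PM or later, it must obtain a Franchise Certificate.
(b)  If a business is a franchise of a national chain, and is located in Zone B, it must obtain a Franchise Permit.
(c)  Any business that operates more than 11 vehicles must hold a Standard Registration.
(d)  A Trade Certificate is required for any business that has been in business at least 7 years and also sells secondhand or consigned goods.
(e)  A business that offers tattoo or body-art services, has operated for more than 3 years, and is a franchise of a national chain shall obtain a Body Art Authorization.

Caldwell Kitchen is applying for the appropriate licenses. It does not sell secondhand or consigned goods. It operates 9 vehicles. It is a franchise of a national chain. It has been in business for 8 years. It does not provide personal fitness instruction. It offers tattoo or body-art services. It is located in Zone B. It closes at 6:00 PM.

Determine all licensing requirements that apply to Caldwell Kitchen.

Body Art Authorization, Franchise Certificate, Franchise Permit

(a) is a franchise of a national chain; vehicles 9 ≤ 18; closes 6:00 PM, after 5:00 PM → Franchise Certificate required.
(b) is a franchise of a national chain; is located in Zone B → Franchise Permit required.
(c) vehicles 9 ≤ 11 → Standard Registration not required.
(d) years in business 8 ≥ 7; does not sell secondhand or consigned goods → Trade Certificate not required.
(e) offers tattoo or body-art services; years in business 8 > 3; is a franchise of a national chain → Body Art Authorization required.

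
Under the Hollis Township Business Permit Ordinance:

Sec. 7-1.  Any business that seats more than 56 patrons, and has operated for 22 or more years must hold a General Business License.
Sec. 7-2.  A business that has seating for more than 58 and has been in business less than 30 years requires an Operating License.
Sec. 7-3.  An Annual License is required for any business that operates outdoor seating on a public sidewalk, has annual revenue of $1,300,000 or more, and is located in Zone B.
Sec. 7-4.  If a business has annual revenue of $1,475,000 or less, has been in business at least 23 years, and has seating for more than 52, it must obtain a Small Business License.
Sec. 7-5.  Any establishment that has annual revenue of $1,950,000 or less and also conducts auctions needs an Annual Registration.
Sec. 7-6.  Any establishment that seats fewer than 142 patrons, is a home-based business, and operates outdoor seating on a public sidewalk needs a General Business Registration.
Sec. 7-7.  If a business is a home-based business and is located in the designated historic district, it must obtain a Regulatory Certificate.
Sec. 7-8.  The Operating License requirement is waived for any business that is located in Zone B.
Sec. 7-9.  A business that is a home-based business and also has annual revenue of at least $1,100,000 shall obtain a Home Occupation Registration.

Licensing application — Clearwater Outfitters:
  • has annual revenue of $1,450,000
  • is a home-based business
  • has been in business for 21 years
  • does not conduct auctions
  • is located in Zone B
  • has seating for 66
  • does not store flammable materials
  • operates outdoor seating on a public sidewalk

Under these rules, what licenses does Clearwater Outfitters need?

Annual License, General Business Registration, Home Occupation Registration

Sec. 7-1. seating 66 > 56; years in business 21 < 22 → General Business License not required.
Sec. 7-2. seating 66 > 58; years in business 21 < 30 → Operating License required.
Sec. 7-3. operates outdoor seating on a public sidewalk; revenue $1,450,000 ≥ $1,300,000; is located in Zone B → Annual License required.
Sec. 7-4. revenue $1,450,000 ≤ $1,475,000; years in business 21 < 23; seating 66 > 52 → Small Business License not required.
Sec. 7-5. revenue $1,450,000 ≤ $1,950,000; does not conduct auctions → Annual Registration not required.
Sec. 7-6. seating 66 < 142; is a home-based business; operates outdoor seating on a public sidewalk → General Business Registration required.
Sec. 7-7. is a home-based business; is located in Zone B (not: is located in the designated historic district) → Regulatory Certificate not required.
Sec. 7-8. is located in Zone B → exempt from Operating License.
Sec. 7-9. is a home-based business; revenue $1,450,000 ≥ $1,100,000 → Home Occupation Registration required.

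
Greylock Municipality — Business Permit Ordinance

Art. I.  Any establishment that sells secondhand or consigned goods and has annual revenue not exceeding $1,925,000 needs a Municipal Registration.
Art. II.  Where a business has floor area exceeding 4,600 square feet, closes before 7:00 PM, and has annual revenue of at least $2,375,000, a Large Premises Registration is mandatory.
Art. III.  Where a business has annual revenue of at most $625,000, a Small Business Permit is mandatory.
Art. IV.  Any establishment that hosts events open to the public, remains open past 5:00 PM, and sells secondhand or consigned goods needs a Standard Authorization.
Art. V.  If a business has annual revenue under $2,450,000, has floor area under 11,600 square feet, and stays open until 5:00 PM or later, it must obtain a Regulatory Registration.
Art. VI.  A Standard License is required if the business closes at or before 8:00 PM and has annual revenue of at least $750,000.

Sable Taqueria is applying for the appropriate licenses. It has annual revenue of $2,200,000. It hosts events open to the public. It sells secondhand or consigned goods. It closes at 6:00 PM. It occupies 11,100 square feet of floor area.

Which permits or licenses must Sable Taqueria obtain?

Regulatory Registration, Standard Authorization, Standard License

Art. I. sells secondhand or consigned goods; revenue $2,200,000 > $1,925,000 → Municipal Registration not required.
Art. II. floor area 11,100 square feet > 4,600 square feet; closes 6:00 PM, at/before 7:00 PM; revenue $2,200,000 < $2,375,000 → Large Premises Registration not required.
Art. III. revenue $2,200,000 > $625,000 → Small Business Permit not required.
Art. IV. hosts events open to the public; closes 6:00 PM, after 5:00 PM; sells secondhand or consigned goods → Standard Authorization required.
Art. V. revenue $2,200,000 < $2,450,000; floor area 11,100 square feet < 11,600 square feet; closes 6:00 PM, after 5:00 PM → Regulatory Registration required.
Art. VI. closes 6:00 PM, at/before 8:00 PM; revenue $2,200,000 ≥ $750,000 → Standard License required.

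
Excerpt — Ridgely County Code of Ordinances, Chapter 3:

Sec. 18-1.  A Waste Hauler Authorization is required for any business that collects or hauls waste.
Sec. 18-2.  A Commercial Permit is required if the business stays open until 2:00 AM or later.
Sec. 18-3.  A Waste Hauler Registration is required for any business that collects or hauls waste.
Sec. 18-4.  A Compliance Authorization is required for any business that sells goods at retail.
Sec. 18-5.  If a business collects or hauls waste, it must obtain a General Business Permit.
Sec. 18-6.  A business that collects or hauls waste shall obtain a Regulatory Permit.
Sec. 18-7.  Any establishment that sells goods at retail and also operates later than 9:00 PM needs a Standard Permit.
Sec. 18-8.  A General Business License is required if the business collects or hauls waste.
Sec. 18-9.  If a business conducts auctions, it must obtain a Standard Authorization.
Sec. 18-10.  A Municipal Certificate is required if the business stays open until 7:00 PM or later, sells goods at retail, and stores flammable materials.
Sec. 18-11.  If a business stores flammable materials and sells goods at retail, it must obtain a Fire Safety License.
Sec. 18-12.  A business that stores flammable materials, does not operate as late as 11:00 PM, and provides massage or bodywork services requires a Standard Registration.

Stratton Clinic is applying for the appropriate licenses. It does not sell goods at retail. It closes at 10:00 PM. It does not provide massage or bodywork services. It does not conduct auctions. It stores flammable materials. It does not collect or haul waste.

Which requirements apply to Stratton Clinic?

None

Sec. 18-1. does not collect or haul waste → Waste Hauler Authorization not required.
Sec. 18-2. closes 10:00 PM, at/before 2:00 AM → Commercial Permit not required.
Sec. 18-3. does not collect or haul waste → Waste Hauler Registration not required.
Sec. 18-4. does not sell goods at retail → Compliance Authorization not required.
Sec. 18-5. does not collect or haul waste → General Business Permit not required.
Sec. 18-6. does not collect or haul waste → Regulatory Permit not required.
Sec. 18-7. does not sell goods at retail; closes 10:00 PM, after 9:00 PM → Standard Permit not required.
Sec. 18-8. does not collect or haul waste → General Business License not required.
Sec. 18-9. does not conduct auctions → Standard Authorization not required.
Sec. 18-10. closes 10:00 PM, after 7:00 PM; does not sell goods at retail; stores flammable materials → Municipal Certificate not required.
Sec. 18-11. stores flammable materials; does not sell goods at retail → Fire Safety License not required.
Sec. 18-12. stores flammable materials; closes 10:00 PM, at/before 11:00 PM; does not provide massage or bodywork services → Standard Registration not required.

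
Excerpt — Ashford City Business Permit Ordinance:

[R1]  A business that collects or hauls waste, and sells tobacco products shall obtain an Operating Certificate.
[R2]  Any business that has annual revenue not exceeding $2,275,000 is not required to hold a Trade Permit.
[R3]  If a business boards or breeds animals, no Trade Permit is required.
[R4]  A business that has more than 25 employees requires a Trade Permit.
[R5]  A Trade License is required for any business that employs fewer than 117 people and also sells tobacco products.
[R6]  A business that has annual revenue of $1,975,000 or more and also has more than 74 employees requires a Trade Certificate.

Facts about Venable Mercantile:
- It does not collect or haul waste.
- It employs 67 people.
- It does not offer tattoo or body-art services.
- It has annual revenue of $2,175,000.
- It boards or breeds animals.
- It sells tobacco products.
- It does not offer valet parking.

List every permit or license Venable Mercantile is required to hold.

[R1] does not collect or haul waste; sells tobacco products → Operating Certificate not required.
[R2] revenue $2,175,000 ≤ $2,275,000 → exempt from Trade Permit.
[R3] boards or breeds animals → exempt from Trade Permit.
[R4] employees 67 > 25 → Trade Permit required.
[R5] employees 67 < 117; sells tobacco products → Trade License required.
[R6] revenue $2,175,000 ≥ $1,975,000; employees 67 ≤ 74 → Trade Certificate not required.

Trade License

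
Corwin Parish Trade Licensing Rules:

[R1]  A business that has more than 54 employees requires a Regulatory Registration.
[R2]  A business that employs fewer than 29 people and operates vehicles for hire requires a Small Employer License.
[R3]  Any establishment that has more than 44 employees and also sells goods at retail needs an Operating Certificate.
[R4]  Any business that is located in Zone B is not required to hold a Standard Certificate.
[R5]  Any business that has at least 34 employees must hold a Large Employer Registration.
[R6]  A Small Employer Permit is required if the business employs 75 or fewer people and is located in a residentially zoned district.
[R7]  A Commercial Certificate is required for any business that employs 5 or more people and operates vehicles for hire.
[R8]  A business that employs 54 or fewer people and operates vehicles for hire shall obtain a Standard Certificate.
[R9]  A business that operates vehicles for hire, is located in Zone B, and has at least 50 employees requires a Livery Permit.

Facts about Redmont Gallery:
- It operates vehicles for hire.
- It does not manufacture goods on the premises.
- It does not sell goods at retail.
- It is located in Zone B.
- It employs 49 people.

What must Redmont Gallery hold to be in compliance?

Commercial Certificate, Large Employer Registration

[R1] employees 49 ≤ 54 → Regulatory Registration not required.
[R2] employees 49 ≥ 29; operates vehicles for hire → Small Employer License not required.
[R3] employees 49 > 44; does not sell goods at retail → Operating Certificate not required.
[R4] is located in Zone B → exempt from Standard Certificate.
[R5] employees 49 ≥ 34 → Large Employer Registration required.
[R6] employees 49 ≤ 75; is located in Zone B (not: is located in a residentially zoned district) → Small Employer Permit not required.
[R7] employees 49 ≥ 5; operates vehicles for hire → Commercial Certificate required.
[R8] employees 49 ≤ 54; operates vehicles for hire → Standard Certificate required.
[R9] operates vehicles for hire; is located in Zone B; employees 49 < 50 → Livery Permit not required.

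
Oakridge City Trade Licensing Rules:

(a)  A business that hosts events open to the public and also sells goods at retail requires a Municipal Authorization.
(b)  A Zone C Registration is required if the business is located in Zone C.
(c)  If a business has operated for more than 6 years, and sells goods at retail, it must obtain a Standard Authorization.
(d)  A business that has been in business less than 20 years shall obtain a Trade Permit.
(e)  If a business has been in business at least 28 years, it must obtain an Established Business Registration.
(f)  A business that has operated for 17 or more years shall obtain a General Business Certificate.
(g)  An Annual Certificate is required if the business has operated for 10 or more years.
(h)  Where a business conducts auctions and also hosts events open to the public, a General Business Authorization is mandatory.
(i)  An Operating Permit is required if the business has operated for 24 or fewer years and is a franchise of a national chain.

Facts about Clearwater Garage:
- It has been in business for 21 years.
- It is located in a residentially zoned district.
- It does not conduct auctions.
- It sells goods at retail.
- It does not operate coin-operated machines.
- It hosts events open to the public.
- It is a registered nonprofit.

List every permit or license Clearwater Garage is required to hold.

(a) hosts events open to the public; sells goods at retail → Municipal Authorization required.
(b) is located in a residentially zoned district (not: is located in Zone C) → Zone C Registration not required.
(c) years in business 21 > 6; sells goods at retail → Standard Authorization required.
(d) years in business 21 ≥ 20 → Trade Permit not required.
(e) years in business 21 < 28 → Established Business Registration not required.
(f) years in business 21 ≥ 17 → General Business Certificate required.
(g) years in business 21 ≥ 10 → Annual Certificate required.
(h) does not conduct auctions; hosts events open to the public → General Business Authorization not required.
(i) years in business 21 ≤ 24; is a registered nonprofit (not: is a franchise of a national chain) → Operating Permit not required.

Annual Certificate, General Business Certificate, Municipal Authorization, Standard Authorization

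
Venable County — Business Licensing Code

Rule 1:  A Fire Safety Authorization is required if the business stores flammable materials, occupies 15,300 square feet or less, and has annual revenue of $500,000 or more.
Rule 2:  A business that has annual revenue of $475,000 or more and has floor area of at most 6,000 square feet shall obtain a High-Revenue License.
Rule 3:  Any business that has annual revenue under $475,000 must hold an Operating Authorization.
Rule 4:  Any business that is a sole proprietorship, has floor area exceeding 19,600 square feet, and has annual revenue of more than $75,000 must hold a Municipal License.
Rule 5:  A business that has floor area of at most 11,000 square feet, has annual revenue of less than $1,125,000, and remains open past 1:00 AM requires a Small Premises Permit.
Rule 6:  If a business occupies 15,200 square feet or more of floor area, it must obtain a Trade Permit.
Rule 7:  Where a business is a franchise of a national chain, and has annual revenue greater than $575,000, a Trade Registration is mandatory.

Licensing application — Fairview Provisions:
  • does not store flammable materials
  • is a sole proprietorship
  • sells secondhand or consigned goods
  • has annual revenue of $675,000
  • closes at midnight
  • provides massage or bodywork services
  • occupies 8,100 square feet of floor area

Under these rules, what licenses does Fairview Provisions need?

Rule 1: does not store flammable materials; floor area 8,100 square feet ≤ 15,300 square feet; revenue $675,000 ≥ $500,000 → Fire Safety Authorization not required.
Rule 2: revenue $675,000 ≥ $475,000; floor area 8,100 square feet > 6,000 square feet → High-Revenue License not required.
Rule 3: revenue $675,000 ≥ $475,000 → Operating Authorization not required.
Rule 4: is a sole proprietorship; floor area 8,100 square feet ≤ 19,600 square feet; revenue $675,000 > $75,000 → Municipal License not required.
Rule 5: floor area 8,100 square feet ≤ 11,000 square feet; revenue $675,000 < $1,125,000; closes midnight, at/before 1:00 AM → Small Premises Permit not required.
Rule 6: floor area 8,100 square feet < 15,200 square feet → Trade Permit not required.
Rule 7: is a sole proprietorship (not: is a franchise of a national chain); revenue $675,000 > $575,000 → Trade Registration not required.

None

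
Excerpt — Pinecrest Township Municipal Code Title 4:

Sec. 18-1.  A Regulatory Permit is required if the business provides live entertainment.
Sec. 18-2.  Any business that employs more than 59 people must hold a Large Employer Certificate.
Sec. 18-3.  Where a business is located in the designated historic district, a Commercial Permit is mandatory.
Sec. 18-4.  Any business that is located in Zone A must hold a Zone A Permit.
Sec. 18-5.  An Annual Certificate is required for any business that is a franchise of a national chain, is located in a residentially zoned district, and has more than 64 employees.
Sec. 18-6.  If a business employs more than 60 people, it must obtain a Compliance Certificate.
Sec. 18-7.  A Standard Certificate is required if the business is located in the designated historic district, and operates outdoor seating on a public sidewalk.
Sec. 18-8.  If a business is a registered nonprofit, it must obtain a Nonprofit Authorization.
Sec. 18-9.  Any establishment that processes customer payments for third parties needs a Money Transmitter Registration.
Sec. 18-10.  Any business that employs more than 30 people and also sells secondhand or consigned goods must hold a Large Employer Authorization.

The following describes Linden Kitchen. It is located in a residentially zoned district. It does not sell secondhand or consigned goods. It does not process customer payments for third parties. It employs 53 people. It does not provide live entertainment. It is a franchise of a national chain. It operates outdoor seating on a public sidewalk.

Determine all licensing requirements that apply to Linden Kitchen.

Sec. 18-1. does not provide live entertainment → Regulatory Permit not required.
Sec. 18-2. employees 53 ≤ 59 → Large Employer Certificate not required.
Sec. 18-3. is located in a residentially zoned district (not: is located in the designated historic district) → Commercial Permit not required.
Sec. 18-4. is located in a residentially zoned district (not: is located in Zone A) → Zone A Permit not required.
Sec. 18-5. is a franchise of a national chain; is located in a residentially zoned district; employees 53 ≤ 64 → Annual Certificate not required.
Sec. 18-6. employees 53 ≤ 60 → Compliance Certificate not required.
Sec. 18-7. is located in a residentially zoned district (not: is located in the designated historic district); operates outdoor seating on a public sidewalk → Standard Certificate not required.
Sec. 18-8. is a franchise of a national chain (not: is a registered nonprofit) → Nonprofit Authorization not required.
Sec. 18-9. does not process customer payments for third parties → Money Transmitter Registration not required.
Sec. 18-10. employees 53 > 30; does not sell secondhand or consigned goods → Large Employer Authorization not required.

None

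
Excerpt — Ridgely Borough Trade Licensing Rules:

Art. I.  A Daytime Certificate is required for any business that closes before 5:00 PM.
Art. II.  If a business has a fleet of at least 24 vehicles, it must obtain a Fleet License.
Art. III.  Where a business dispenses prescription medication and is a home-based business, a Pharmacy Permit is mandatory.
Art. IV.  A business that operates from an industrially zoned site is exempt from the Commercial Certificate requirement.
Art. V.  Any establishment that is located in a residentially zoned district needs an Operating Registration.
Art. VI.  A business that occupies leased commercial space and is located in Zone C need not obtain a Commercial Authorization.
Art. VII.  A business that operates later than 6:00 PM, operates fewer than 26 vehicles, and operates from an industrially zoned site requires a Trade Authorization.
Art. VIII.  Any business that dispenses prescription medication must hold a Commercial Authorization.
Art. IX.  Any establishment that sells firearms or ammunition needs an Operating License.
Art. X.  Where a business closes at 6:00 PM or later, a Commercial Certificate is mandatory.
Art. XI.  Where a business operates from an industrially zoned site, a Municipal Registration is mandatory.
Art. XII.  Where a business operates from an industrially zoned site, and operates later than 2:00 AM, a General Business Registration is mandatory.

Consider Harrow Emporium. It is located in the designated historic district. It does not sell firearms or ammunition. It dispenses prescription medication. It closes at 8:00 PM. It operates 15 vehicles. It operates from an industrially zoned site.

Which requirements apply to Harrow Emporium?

Commercial Authorization, Municipal Registration, Trade Authorization

Art. I. closes 8:00 PM, after 5:00 PM → Daytime Certificate not required.
Art. II. vehicles 15 < 24 → Fleet License not required.
Art. III. dispenses prescription medication; operates from an industrially zoned site (not: is a home-based business) → Pharmacy Permit not required.
Art. IV. operates from an industrially zoned site → exempt from Commercial Certificate.
Art. V. is located in the designated historic district (not: is located in a residentially zoned district) → Operating Registration not required.
Art. VI. operates from an industrially zoned site (not: occupies leased commercial space); is located in the designated historic district (not: is located in Zone C) → Commercial Authorization exemption does not apply.
Art. VII. closes 8:00 PM, after 6:00 PM; vehicles 15 < 26; operates from an industrially zoned site → Trade Authorization required.
Art. VIII. dispenses prescription medication → Commercial Authorization required.
Art. IX. does not sell firearms or ammunition → Operating License not required.
Art. X. closes 8:00 PM, after 6:00 PM → Commercial Certificate required.
Art. XI. operates from an industrially zoned site → Municipal Registration required.
Art. XII. operates from an industrially zoned site; closes 8:00 PM, at/before 2:00 AM → General Business Registration not required.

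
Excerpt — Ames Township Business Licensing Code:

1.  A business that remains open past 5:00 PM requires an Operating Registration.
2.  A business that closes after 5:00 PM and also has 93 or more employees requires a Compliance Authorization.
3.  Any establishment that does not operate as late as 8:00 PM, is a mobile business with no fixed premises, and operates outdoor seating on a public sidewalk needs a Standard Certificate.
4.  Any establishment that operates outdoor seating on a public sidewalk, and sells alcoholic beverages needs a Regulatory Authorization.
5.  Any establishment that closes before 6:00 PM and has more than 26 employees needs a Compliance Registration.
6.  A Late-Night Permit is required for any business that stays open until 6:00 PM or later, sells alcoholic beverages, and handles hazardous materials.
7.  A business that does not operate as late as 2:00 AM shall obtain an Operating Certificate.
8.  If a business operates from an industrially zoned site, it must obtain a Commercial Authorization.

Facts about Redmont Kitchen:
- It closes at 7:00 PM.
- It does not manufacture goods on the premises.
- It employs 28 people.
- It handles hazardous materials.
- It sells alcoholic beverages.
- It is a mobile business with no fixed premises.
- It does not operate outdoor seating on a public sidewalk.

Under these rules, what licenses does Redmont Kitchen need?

Late-Night Permit, Operating Certificate, Operating Registration

1. closes 7:00 PM, after 5:00 PM → Operating Registration required.
2. closes 7:00 PM, after 5:00 PM; employees 28 < 93 → Compliance Authorization not required.
3. closes 7:00 PM, at/before 8:00 PM; is a mobile business with no fixed premises; does not operate outdoor seating on a public sidewalk → Standard Certificate not required.
4. does not operate outdoor seating on a public sidewalk; sells alcoholic beverages → Regulatory Authorization not required.
5. closes 7:00 PM, after 6:00 PM; employees 28 > 26 → Compliance Registration not required.
6. closes 7:00 PM, after 6:00 PM; sells alcoholic beverages; handles hazardous materials → Late-Night Permit required.
7. closes 7:00 PM, at/before 2:00 AM → Operating Certificate required.
8. is a mobile business with no fixed premises (not: operates from an industrially zoned site) → Commercial Authorization not required.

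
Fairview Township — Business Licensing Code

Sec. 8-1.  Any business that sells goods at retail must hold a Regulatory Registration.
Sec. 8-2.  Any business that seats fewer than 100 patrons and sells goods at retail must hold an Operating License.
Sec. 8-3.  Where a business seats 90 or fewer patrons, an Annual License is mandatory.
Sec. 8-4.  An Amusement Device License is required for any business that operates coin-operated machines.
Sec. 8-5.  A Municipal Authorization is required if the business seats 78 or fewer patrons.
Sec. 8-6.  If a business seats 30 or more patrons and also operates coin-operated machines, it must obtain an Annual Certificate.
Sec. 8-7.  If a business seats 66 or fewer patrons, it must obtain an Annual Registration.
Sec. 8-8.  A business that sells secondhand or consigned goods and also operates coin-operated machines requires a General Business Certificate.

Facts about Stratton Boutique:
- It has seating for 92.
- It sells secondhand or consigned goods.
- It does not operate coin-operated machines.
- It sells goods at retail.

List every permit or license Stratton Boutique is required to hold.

Sec. 8-1. sells goods at retail → Regulatory Registration required.
Sec. 8-2. seating 92 < 100; sells goods at retail → Operating License required.
Sec. 8-3. seating 92 > 90 → Annual License not required.
Sec. 8-4. does not operate coin-operated machines → Amusement Device License not required.
Sec. 8-5. seating 92 > 78 → Municipal Authorization not required.
Sec. 8-6. seating 92 ≥ 30; does not operate coin-operated machines → Annual Certificate not required.
Sec. 8-7. seating 92 > 66 → Annual Registration not required.
Sec. 8-8. sells secondhand or consigned goods; does not operate coin-operated machines → General Business Certificate not required.

Operating License, Regulatory Registration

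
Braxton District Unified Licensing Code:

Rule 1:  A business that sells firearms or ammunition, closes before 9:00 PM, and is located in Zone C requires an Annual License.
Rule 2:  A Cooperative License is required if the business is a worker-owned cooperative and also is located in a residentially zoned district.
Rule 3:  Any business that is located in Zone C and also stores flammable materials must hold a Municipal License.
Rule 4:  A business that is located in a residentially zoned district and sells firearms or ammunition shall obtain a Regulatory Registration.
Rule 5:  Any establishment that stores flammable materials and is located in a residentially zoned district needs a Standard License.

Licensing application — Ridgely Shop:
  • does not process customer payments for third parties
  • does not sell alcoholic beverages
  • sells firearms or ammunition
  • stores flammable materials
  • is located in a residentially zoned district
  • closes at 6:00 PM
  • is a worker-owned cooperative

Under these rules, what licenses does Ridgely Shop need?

Rule 1: sells firearms or ammunition; closes 6:00 PM, at/before 9:00 PM; is located in a residentially zoned district (not: is located in Zone C) → Annual License not required.
Rule 2: is a worker-owned cooperative; is located in a residentially zoned district → Cooperative License required.
Rule 3: is located in a residentially zoned district (not: is located in Zone C); stores flammable materials → Municipal License not required.
Rule 4: is located in a residentially zoned district; sells firearms or ammunition → Regulatory Registration required.
Rule 5: stores flammable materials; is located in a residentially zoned district → Standard License required.

Cooperative License, Regulatory Registration, Standard License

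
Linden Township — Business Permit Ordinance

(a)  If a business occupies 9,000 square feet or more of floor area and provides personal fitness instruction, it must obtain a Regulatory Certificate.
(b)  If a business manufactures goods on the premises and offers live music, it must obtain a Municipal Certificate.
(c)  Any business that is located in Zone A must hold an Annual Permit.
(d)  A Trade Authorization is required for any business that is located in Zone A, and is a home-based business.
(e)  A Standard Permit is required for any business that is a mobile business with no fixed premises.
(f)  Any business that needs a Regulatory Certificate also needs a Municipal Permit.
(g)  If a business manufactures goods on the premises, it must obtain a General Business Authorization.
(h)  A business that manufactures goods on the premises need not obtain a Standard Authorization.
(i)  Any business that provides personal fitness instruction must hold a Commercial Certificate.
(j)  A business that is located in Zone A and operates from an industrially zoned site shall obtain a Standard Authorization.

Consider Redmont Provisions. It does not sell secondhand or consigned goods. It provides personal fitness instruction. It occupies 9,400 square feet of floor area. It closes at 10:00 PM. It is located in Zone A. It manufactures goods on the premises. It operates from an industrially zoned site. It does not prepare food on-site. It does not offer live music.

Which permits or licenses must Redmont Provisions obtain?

Annual Permit, Commercial Certificate, General Business Authorization, Municipal Permit, Regulatory Certificate

(a) floor area 9,400 square feet ≥ 9,000 square feet; provides personal fitness instruction → Regulatory Certificate required.
(b) manufactures goods on the premises; does not offer live music → Municipal Certificate not required.
(c) is located in Zone A → Annual Permit required.
(d) is located in Zone A; operates from an industrially zoned site (not: is a home-based business) → Trade Authorization not required.
(e) operates from an industrially zoned site (not: is a mobile business with no fixed premises) → Standard Permit not required.
(f) Regulatory Certificate is required → Municipal Permit also required.
(g) manufactures goods on the premises → General Business Authorization required.
(h) manufactures goods on the premises → exempt from Standard Authorization.
(i) provides personal fitness instruction → Commercial Certificate required.
(j) is located in Zone A; operates from an industrially zoned site → Standard Authorization required.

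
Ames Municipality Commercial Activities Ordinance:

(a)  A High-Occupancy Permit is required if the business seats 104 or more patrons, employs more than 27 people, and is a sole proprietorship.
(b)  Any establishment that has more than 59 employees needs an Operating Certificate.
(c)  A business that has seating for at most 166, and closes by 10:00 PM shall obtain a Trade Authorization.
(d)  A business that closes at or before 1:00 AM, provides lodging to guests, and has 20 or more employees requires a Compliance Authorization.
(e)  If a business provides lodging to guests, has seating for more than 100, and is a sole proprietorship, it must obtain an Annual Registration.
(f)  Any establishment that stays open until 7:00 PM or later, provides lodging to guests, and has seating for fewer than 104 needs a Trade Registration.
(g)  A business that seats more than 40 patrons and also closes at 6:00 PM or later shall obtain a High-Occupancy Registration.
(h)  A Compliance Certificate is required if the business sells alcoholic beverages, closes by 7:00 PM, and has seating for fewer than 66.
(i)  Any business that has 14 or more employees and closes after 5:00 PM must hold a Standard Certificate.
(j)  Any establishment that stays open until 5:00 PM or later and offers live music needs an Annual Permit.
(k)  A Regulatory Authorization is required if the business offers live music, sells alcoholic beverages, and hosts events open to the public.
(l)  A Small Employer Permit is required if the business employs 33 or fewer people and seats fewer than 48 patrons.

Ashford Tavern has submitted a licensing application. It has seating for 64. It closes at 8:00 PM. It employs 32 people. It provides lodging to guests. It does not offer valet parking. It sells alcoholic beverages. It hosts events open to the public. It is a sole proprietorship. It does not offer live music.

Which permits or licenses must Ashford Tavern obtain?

Compliance Authorization, High-Occupancy Registration, Standard Certificate, Trade Authorization, Trade Registration

(a) seating 64 < 104; employees 32 > 27; is a sole proprietorship → High-Occupancy Permit not required.
(b) employees 32 ≤ 59 → Operating Certificate not required.
(c) seating 64 ≤ 166; closes 8:00 PM, at/before 10:00 PM → Trade Authorization required.
(d) closes 8:00 PM, at/before 1:00 AM; provides lodging to guests; employees 32 ≥ 20 → Compliance Authorization required.
(e) provides lodging to guests; seating 64 ≤ 100; is a sole proprietorship → Annual Registration not required.
(f) closes 8:00 PM, after 7:00 PM; provides lodging to guests; seating 64 < 104 → Trade Registration required.
(g) seating 64 > 40; closes 8:00 PM, after 6:00 PM → High-Occupancy Registration required.
(h) sells alcoholic beverages; closes 8:00 PM, after 7:00 PM; seating 64 < 66 → Compliance Certificate not required.
(i) employees 32 ≥ 14; closes 8:00 PM, after 5:00 PM → Standard Certificate required.
(j) closes 8:00 PM, after 5:00 PM; does not offer live music → Annual Permit not required.
(k) does not offer live music; sells alcoholic beverages; hosts events open to the public → Regulatory Authorization not required.
(l) employees 32 ≤ 33; seating 64 ≥ 48 → Small Employer Permit not required.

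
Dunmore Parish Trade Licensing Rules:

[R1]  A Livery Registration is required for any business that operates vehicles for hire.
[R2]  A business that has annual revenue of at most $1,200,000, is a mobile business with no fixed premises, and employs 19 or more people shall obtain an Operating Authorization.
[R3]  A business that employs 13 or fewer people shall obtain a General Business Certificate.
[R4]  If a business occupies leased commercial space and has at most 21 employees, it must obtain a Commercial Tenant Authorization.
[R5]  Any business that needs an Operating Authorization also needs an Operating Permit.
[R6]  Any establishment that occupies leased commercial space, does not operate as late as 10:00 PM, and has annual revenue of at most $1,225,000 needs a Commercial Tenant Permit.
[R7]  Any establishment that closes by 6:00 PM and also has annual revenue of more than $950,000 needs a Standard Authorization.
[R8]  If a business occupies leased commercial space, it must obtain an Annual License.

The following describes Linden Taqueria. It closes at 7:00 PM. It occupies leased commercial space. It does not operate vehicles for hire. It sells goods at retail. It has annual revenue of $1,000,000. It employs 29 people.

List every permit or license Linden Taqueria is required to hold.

Annual License, Commercial Tenant Permit

[R1] does not operate vehicles for hire → Livery Registration not required.
[R2] revenue $1,000,000 ≤ $1,200,000; occupies leased commercial space (not: is a mobile business with no fixed premises); employees 29 ≥ 19 → Operating Authorization not required.
[R3] employees 29 > 13 → General Business Certificate not required.
[R4] occupies leased commercial space; employees 29 > 21 → Commercial Tenant Authorization not required.
[R5] Operating Authorization is not required → no effect.
[R6] occupies leased commercial space; closes 7:00 PM, at/before 10:00 PM; revenue $1,000,000 ≤ $1,225,000 → Commercial Tenant Permit required.
[R7] closes 7:00 PM, after 6:00 PM; revenue $1,000,000 > $950,000 → Standard Authorization not required.
[R8] occupies leased commercial space → Annual License required.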